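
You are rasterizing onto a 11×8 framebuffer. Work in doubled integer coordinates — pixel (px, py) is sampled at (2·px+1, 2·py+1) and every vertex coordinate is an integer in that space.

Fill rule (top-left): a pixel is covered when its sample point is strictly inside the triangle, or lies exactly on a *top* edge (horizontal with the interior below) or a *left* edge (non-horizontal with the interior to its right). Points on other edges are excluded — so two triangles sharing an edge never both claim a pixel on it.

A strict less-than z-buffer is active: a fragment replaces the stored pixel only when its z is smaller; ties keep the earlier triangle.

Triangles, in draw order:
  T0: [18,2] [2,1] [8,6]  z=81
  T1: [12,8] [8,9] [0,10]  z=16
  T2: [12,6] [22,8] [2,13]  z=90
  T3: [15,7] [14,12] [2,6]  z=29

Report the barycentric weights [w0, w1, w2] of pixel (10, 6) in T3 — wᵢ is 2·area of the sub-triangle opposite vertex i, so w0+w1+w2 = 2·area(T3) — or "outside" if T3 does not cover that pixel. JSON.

T0:
  2·area = 74  (B↔C swapped to make it positive)
  edge (18, 2)→(8, 6): d=(-10,4) right/bottom  bias=-1
  edge (8, 6)→(2, 1): d=(-6,-5) top-left  bias=+0
  edge (2, 1)→(18, 2): d=(16,1) right/bottom  bias=-1
    (2,1)@(5, 3): e=[42,3,29] → █
    (3,1)@(7, 3): e=[34,13,27] → █
    (4,1)@(9, 3): e=[26,23,25] → █
    (5,1)@(11, 3): e=[18,33,23] → █
    (6,1)@(13, 3): e=[10,43,21] → █
    (7,1)@(15, 3): e=[2,53,19] → █
    (8,1)@(17, 3): e=[-6,63,17] → ·
    (2,2)@(5, 5): e=[22,-9,61] → ·
    (3,2)@(7, 5): e=[14,1,59] → █
    (5,2)@(11, 5): e=[-2,21,55] → ·
    (6,2)@(13, 5): e=[-10,31,53] → ·
    (7,2)@(15, 5): e=[-18,41,51] → ·
  covered (8 px):
    · · · · · · · · · · ·
    · · █ █ █ █ █ █ · · ·
    · · · █ █ · · · · · ·
    · · · · · · · · · · ·
    · · · · · · · · · · ·
    · · · · · · · · · · ·
    · · · · · · · · · · ·
    · · · · · · · · · · ·
T1:
  2·area = 4
  edge (12, 8)→(8, 9): d=(-4,1) right/bottom  bias=-1
  edge (8, 9)→(0, 10): d=(-8,1) right/bottom  bias=-1
  edge (0, 10)→(12, 8): d=(12,-2) top-left  bias=+0
    (3,4)@(7, 9): e=[1,1,2] → █
    (4,4)@(9, 9): e=[-1,-1,6] → ·
    (3,5)@(7, 11): e=[-7,-15,26] → ·
  covered (1 px):
    · · · · · · · · · · ·
    · · · · · · · · · · ·
    · · · · · · · · · · ·
    · · · · · · · · · · ·
    · · · █ · · · · · · ·
    · · · · · · · · · · ·
    · · · · · · · · · · ·
    · · · · · · · · · · ·
T2:
  2·area = 90
  edge (12, 6)→(22, 8): d=(10,2) right/bottom  bias=-1
  edge (22, 8)→(2, 13): d=(-20,5) right/bottom  bias=-1
  edge (2, 13)→(12, 6): d=(10,-7) top-left  bias=+0
    (3,2)@(7, 5): e=[0,135,-45] → ·  [on edge]
    (5,3)@(11, 7): e=[12,75,3] → █
    (6,3)@(13, 7): e=[8,65,17] → █
    (7,3)@(15, 7): e=[4,55,31] → █
    (8,3)@(17, 7): e=[0,45,45] → ·  [on edge]
    (4,4)@(9, 9): e=[36,45,9] → █
    (8,4)@(17, 9): e=[20,5,65] → █
    (9,4)@(19, 9): e=[16,-5,79] → ·
    (2,5)@(5, 11): e=[64,25,1] → █
    (3,5)@(7, 11): e=[60,15,15] → █
    (5,5)@(11, 11): e=[52,-5,43] → ·
    (6,5)@(13, 11): e=[48,-15,57] → ·
  covered (11 px):
    · · · · · · · · · · ·
    · · · · · · · · · · ·
    · · · · · · · · · · ·
    · · · · · █ █ █ · · ·
    · · · · █ █ █ █ █ · ·
    · · █ █ █ · · · · · ·
    · · · · · · · · · · ·
    · · · · · · · · · · ·
T3:
  2·area = 66
  edge (15, 7)→(14, 12): d=(-1,5) right/bottom  bias=-1
  edge (14, 12)→(2, 6): d=(-12,-6) top-left  bias=+0
  edge (2, 6)→(15, 7): d=(13,1) right/bottom  bias=-1
    (2,3)@(5, 7): e=[50,6,10] → █
    (3,3)@(7, 7): e=[40,18,8] → █
    (4,3)@(9, 7): e=[30,30,6] → █
    (5,3)@(11, 7): e=[20,42,4] → █
    (6,3)@(13, 7): e=[10,54,2] → █
    (7,3)@(15, 7): e=[0,66,0] → ·  [on edge]
    (2,4)@(5, 9): e=[48,-18,36] → ·
    (3,4)@(7, 9): e=[38,-6,34] → ·
    (4,4)@(9, 9): e=[28,6,32] → █
    (7,4)@(15, 9): e=[-2,42,26] → ·
    (4,5)@(9, 11): e=[26,-18,58] → ·
    (5,5)@(11, 11): e=[16,-6,56] → ·
  covered (9 px):
    · · · · · · · · · · ·
    · · · · · · · · · · ·
    · · · · · · · · · · ·
    · · █ █ █ █ █ · · · ·
    · · · · █ █ █ · · · ·
    · · · · · · █ · · · ·
    · · · · · · · · · · ·
    · · · · · · · · · · ·

Result: "outside"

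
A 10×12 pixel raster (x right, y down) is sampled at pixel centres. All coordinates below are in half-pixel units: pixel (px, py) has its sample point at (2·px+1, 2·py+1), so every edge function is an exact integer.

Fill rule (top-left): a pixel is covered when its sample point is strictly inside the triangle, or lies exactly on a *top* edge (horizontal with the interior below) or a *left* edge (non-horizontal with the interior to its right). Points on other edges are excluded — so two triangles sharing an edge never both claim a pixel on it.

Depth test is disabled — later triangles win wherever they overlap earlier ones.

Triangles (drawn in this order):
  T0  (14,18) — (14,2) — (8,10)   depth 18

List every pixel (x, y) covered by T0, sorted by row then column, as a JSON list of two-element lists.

T0:
  2·area = 96  (B↔C swapped to make it positive)
  edge (14, 18)→(8, 10): d=(-6,-8) top-left  bias=+0
  edge (8, 10)→(14, 2): d=(6,-8) top-left  bias=+0
  edge (14, 2)→(14, 18): d=(0,16) right/bottom  bias=-1
    (6,2)@(13, 5): e=[70,10,16] → #
    (7,2)@(15, 5): e=[86,26,-16] → ·
    (5,3)@(11, 7): e=[42,6,48] → #
    (7,3)@(15, 7): e=[74,38,-16] → ·
    (4,4)@(9, 9): e=[14,2,80] → #
    (7,4)@(15, 9): e=[62,50,-16] → ·
    (4,5)@(9, 11): e=[2,14,80] → #
    (7,5)@(15, 11): e=[50,62,-16] → ·
    (4,6)@(9, 13): e=[-10,26,80] → ·
    (5,6)@(11, 13): e=[6,42,48] → #
    (7,6)@(15, 13): e=[38,74,-16] → ·
    (5,7)@(11, 15): e=[-6,54,48] → ·
  covered (12 px):
    · · · · · · · · · ·
    · · · · · · · · · ·
    · · · · · · # · · ·
    · · · · · # # · · ·
    · · · · # # # · · ·
    · · · · # # # · · ·
    · · · · · # # · · ·
    · · · · · · # · · ·
    · · · · · · · · · ·
    · · · · · · · · · ·
    · · · · · · · · · ·
    · · · · · · · · · ·

Final: [[6,2],[5,3],[6,3],[4,4],[5,4],[6,4],[4,5],[5,5],[6,5],[5,6],[6,6],[6,7]]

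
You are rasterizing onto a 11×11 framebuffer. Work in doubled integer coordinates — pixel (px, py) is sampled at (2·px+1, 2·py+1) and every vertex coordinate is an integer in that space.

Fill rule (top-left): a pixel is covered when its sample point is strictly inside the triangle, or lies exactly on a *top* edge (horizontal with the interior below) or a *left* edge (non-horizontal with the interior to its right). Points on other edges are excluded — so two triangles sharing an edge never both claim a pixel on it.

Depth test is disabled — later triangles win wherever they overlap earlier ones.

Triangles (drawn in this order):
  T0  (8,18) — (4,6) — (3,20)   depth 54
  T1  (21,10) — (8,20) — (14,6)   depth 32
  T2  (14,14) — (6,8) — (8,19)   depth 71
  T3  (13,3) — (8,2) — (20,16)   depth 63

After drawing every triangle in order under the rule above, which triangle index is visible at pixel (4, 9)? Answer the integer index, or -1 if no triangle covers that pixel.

T0:
  2·area = 68  (B↔C swapped to make it positive)
  edge (8, 18)→(3, 20): d=(-5,2) right/bottom  bias=-1
  edge (3, 20)→(4, 6): d=(1,-14) top-left  bias=+0
  edge (4, 6)→(8, 18): d=(4,12) right/bottom  bias=-1
    (1,1)@(3, 3): e=[85,-17,0] → ·  [on edge]
    (2,4)@(5, 9): e=[51,17,0] → ·  [on edge]
    (2,5)@(5, 11): e=[41,19,8] → #
    (3,5)@(7, 11): e=[37,47,-16] → ·
    (2,6)@(5, 13): e=[31,21,16] → #
    (3,6)@(7, 13): e=[27,49,-8] → ·
    (2,7)@(5, 15): e=[21,23,24] → #
    (3,7)@(7, 15): e=[17,51,0] → ·  [on edge]
    (2,8)@(5, 17): e=[11,25,32] → #
    (3,8)@(7, 17): e=[7,53,8] → #
    (4,8)@(9, 17): e=[3,81,-16] → ·
    (2,9)@(5, 19): e=[1,27,40] → #
    (4,10)@(9, 21): e=[-17,85,0] → ·  [on edge]
  covered (6 px):
    · · · · · · · · · · ·
    · · · · · · · · · · ·
    · · · · · · · · · · ·
    · · · · · · · · · · ·
    · · · · · · · · · · ·
    · · # · · · · · · · ·
    · · # · · · · · · · ·
    · · # · · · · · · · ·
    · · # # · · · · · · ·
    · · # · · · · · · · ·
    · · · · · · · · · · ·
T1:
  2·area = 122
  edge (21, 10)→(8, 20): d=(-13,10) right/bottom  bias=-1
  edge (8, 20)→(14, 6): d=(6,-14) top-left  bias=+0
  edge (14, 6)→(21, 10): d=(7,4) right/bottom  bias=-1
    (7,3)@(15, 7): e=[99,20,3] → #
    (8,3)@(17, 7): e=[79,48,-5] → ·
    (6,4)@(13, 9): e=[93,4,25] → #
    (8,4)@(17, 9): e=[53,60,9] → #
    (9,4)@(19, 9): e=[33,88,1] → #
    (10,4)@(21, 9): e=[13,116,-7] → ·
    (6,5)@(13, 11): e=[67,16,39] → #
    (10,5)@(21, 11): e=[-13,128,7] → ·
    (5,6)@(11, 13): e=[61,0,61] → #  [on edge]
    (9,6)@(19, 13): e=[-19,112,29] → ·
    (5,7)@(11, 15): e=[35,12,75] → #
    (7,7)@(15, 15): e=[-5,68,59] → ·
  covered (17 px):
    · · · · · · · · · · ·
    · · · · · · · · · · ·
    · · · · · · · · · · ·
    · · · · · · · # · · ·
    · · · · · · # # # # ·
    · · · · · · # # # # ·
    · · · · · # # # # · ·
    · · · · · # # · · · ·
    · · · · · # · · · · ·
    · · · · # · · · · · ·
    · · · · · · · · · · ·
T2:
  2·area = 76  (B↔C swapped to make it positive)
  edge (14, 14)→(8, 19): d=(-6,5) right/bottom  bias=-1
  edge (8, 19)→(6, 8): d=(-2,-11) top-left  bias=+0
  edge (6, 8)→(14, 14): d=(8,6) right/bottom  bias=-1
    (3,4)@(7, 9): e=[65,9,2] → #
    (4,4)@(9, 9): e=[55,31,-10] → ·
    (3,5)@(7, 11): e=[53,5,18] → #
    (4,5)@(9, 11): e=[43,27,6] → #
    (5,5)@(11, 11): e=[33,49,-6] → ·
    (3,6)@(7, 13): e=[41,1,34] → #
    (5,6)@(11, 13): e=[21,45,10] → #
    (6,6)@(13, 13): e=[11,67,-2] → ·
    (3,7)@(7, 15): e=[29,-3,50] → ·
    (4,7)@(9, 15): e=[19,19,38] → #
    (6,7)@(13, 15): e=[-1,63,14] → ·
    (4,8)@(9, 17): e=[7,15,54] → #
  covered (9 px):
    · · · · · · · · · · ·
    · · · · · · · · · · ·
    · · · · · · · · · · ·
    · · · · · · · · · · ·
    · · · # · · · · · · ·
    · · · # # · · · · · ·
    · · · # # # · · · · ·
    · · · · # # · · · · ·
    · · · · # · · · · · ·
    · · · · · · · · · · ·
    · · · · · · · · · · ·
T3:
  2·area = 58  (B↔C swapped to make it positive)
  edge (13, 3)→(20, 16): d=(7,13) right/bottom  bias=-1
  edge (20, 16)→(8, 2): d=(-12,-14) top-left  bias=+0
  edge (8, 2)→(13, 3): d=(5,1) right/bottom  bias=-1
    (1,0)@(3, 1): e=[116,-58,0] → ·  [on edge]
    (4,1)@(9, 3): e=[52,2,4] → #
    (5,1)@(11, 3): e=[26,30,2] → #
    (6,1)@(13, 3): e=[0,58,0] → ·  [on edge]
    (4,2)@(9, 5): e=[66,-22,14] → ·
    (5,2)@(11, 5): e=[40,6,12] → #
    (6,2)@(13, 5): e=[14,34,10] → #
    (7,2)@(15, 5): e=[-12,62,8] → ·
    (5,3)@(11, 7): e=[54,-18,22] → ·
    (6,3)@(13, 7): e=[28,10,20] → #
    (7,3)@(15, 7): e=[2,38,18] → #
    (8,3)@(17, 7): e=[-24,66,16] → ·
  covered (8 px):
    · · · · · · · · · · ·
    · · · · # # · · · · ·
    · · · · · # # · · · ·
    · · · · · · # # · · ·
    · · · · · · · # · · ·
    · · · · · · · · # · ·
    · · · · · · · · · · ·
    · · · · · · · · · · ·
    · · · · · · · · · · ·
    · · · · · · · · · · ·
    · · · · · · · · · · ·

Z-buffer (winner per pixel, '.' = empty):
  . . . . . . . . . . .
  . . . . 3 3 . . . . .
  . . . . . 3 3 . . . .
  . . . . . . 3 3 . . .
  . . . 2 . . 1 3 1 1 .
  . . 0 2 2 . 1 1 3 1 .
  . . 0 2 2 2 1 1 1 . .
  . . 0 . 2 2 1 . . . .
  . . 0 0 2 1 . . . . .
  . . 0 . 1 . . . . . .
  . . . . . . . . . . .

Answer: 1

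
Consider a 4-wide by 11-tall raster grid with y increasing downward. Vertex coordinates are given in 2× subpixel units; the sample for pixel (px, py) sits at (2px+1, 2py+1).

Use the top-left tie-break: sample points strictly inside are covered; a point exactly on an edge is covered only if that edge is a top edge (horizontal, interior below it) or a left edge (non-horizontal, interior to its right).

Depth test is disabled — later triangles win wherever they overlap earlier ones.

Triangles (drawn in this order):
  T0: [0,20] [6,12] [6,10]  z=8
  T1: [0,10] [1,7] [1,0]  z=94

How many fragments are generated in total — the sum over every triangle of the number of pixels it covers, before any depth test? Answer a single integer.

T0:
  2·area = 12  (B↔C swapped to make it positive)
  edge (0, 20)→(6, 10): d=(6,-10) top-left  bias=+0
  edge (6, 10)→(6, 12): d=(0,2) right/bottom  bias=-1
  edge (6, 12)→(0, 20): d=(-6,8) right/bottom  bias=-1
    (2,6)@(5, 13): e=[8,2,2] → █
    (3,6)@(7, 13): e=[28,-2,-14] → ·
    (1,7)@(3, 15): e=[0,6,6] → █  [on edge]
    (2,7)@(5, 15): e=[20,2,-10] → ·
    (1,8)@(3, 17): e=[12,6,-6] → ·
  covered (2 px):
    · · · ·
    · · · ·
    · · · ·
    · · · ·
    · · · ·
    · · · ·
    · · █ ·
    · █ · ·
    · · · ·
    · · · ·
    · · · ·
T1:
  2·area = 7  (B↔C swapped to make it positive)
  edge (0, 10)→(1, 0): d=(1,-10) top-left  bias=+0
  edge (1, 0)→(1, 7): d=(0,7) right/bottom  bias=-1
  edge (1, 7)→(0, 10): d=(-1,3) right/bottom  bias=-1
    (0,0)@(1, 1): e=[1,0,6] → ·  [on edge]
    (1,0)@(3, 1): e=[21,-14,0] → ·  [on edge]
    (0,1)@(1, 3): e=[3,0,4] → ·  [on edge]
    (0,2)@(1, 5): e=[5,0,2] → ·  [on edge]
    (0,3)@(1, 7): e=[7,0,0] → ·  [on edge]
    (0,4)@(1, 9): e=[9,0,-2] → ·  [on edge]
    (0,5)@(1, 11): e=[11,0,-4] → ·  [on edge]
    (0,6)@(1, 13): e=[13,0,-6] → ·  [on edge]
    (0,7)@(1, 15): e=[15,0,-8] → ·  [on edge]
    (0,8)@(1, 17): e=[17,0,-10] → ·  [on edge]
    (0,9)@(1, 19): e=[19,0,-12] → ·  [on edge]
    (0,10)@(1, 21): e=[21,0,-14] → ·  [on edge]
  covered (0 px):
    · · · ·
    · · · ·
    · · · ·
    · · · ·
    · · · ·
    · · · ·
    · · · ·
    · · · ·
    · · · ·
    · · · ·
    · · · ·

Result: 2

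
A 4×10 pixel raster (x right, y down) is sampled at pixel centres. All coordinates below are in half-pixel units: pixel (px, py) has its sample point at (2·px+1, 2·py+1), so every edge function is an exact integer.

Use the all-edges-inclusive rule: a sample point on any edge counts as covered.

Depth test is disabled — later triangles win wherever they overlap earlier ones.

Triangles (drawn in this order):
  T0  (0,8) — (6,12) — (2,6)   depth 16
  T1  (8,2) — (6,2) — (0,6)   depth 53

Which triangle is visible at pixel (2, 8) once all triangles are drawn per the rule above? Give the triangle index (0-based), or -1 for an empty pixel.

T0:
  2·area = 20  (B↔C swapped to make it positive)
  edge (0, 8)→(2, 6): d=(2,-2) inclusive
  edge (2, 6)→(6, 12): d=(4,6) inclusive
  edge (6, 12)→(0, 8): d=(-6,-4) inclusive
    (3,0)@(7, 1): e=[0,-50,70] → .  [on edge]
    (2,1)@(5, 3): e=[0,-30,50] → .  [on edge]
    (1,2)@(3, 5): e=[0,-10,30] → .  [on edge]
    (0,3)@(1, 7): e=[0,10,10] → X  [on edge]
    (1,3)@(3, 7): e=[4,-2,18] → .
    (0,4)@(1, 9): e=[4,18,-2] → .
    (1,4)@(3, 9): e=[8,6,6] → X
    (2,4)@(5, 9): e=[12,-6,14] → .
    (1,5)@(3, 11): e=[12,14,-6] → .
    (2,5)@(5, 11): e=[16,2,2] → X
    (3,5)@(7, 11): e=[20,-10,10] → .
    (2,6)@(5, 13): e=[20,10,-10] → .
  covered (3 px):
    . . . .
    . . . .
    . . . .
    X . . .
    . X . .
    . . X .
    . . . .
    . . . .
    . . . .
    . . . .
T1:
  2·area = 8  (B↔C swapped to make it positive)
  edge (8, 2)→(0, 6): d=(-8,4) inclusive
  edge (0, 6)→(6, 2): d=(6,-4) inclusive
  edge (6, 2)→(8, 2): d=(2,0) inclusive
    (2,1)@(5, 3): e=[4,2,2] → X
    (3,1)@(7, 3): e=[-4,10,2] → .
    (2,2)@(5, 5): e=[-12,14,6] → .
  covered (1 px):
    . . . .
    . . X .
    . . . .
    . . . .
    . . . .
    . . . .
    . . . .
    . . . .
    . . . .
    . . . .

Z-buffer (winner per pixel, '.' = empty):
  . . . .
  . . 1 .
  . . . .
  0 . . .
  . 0 . .
  . . 0 .
  . . . .
  . . . .
  . . . .
  . . . .

Result: -1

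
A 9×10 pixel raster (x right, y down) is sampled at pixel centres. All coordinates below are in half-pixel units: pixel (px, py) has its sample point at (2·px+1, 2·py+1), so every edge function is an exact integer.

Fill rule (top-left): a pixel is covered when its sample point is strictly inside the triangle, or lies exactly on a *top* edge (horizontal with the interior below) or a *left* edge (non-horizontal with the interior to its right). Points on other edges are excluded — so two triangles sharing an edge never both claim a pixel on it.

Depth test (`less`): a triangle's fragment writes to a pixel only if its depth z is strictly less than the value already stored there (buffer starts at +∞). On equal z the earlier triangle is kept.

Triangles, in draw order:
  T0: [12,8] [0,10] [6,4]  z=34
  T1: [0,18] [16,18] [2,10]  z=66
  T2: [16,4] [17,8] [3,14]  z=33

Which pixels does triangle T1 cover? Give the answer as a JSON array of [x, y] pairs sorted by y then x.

T0:
  2·area = 60
  edge (12, 8)→(0, 10): d=(-12,2) right/bottom  bias=-1
  edge (0, 10)→(6, 4): d=(6,-6) top-left  bias=+0
  edge (6, 4)→(12, 8): d=(6,4) right/bottom  bias=-1
    (4,0)@(9, 1): e=[90,0,-30] → ·  [on edge]
    (3,1)@(7, 3): e=[70,0,-10] → ·  [on edge]
    (2,2)@(5, 5): e=[50,0,10] → #  [on edge]
    (3,2)@(7, 5): e=[46,12,2] → #
    (4,2)@(9, 5): e=[42,24,-6] → ·
    (1,3)@(3, 7): e=[30,0,30] → #  [on edge]
    (4,3)@(9, 7): e=[18,36,6] → #
    (5,3)@(11, 7): e=[14,48,-2] → ·
    (0,4)@(1, 9): e=[10,0,50] → #  [on edge]
    (3,4)@(7, 9): e=[-2,36,26] → ·
    (4,4)@(9, 9): e=[-6,48,18] → ·
    (0,5)@(1, 11): e=[-14,12,62] → ·
  covered (9 px):
    · · · · · · · · ·
    · · · · · · · · ·
    · · # # · · · · ·
    · # # # # · · · ·
    # # # · · · · · ·
    · · · · · · · · ·
    · · · · · · · · ·
    · · · · · · · · ·
    · · · · · · · · ·
    · · · · · · · · ·
T1:
  2·area = 128  (B↔C swapped to make it positive)
  edge (0, 18)→(2, 10): d=(2,-8) top-left  bias=+0
  edge (2, 10)→(16, 18): d=(14,8) right/bottom  bias=-1
  edge (16, 18)→(0, 18): d=(-16,0) right/bottom  bias=-1
    (1,5)@(3, 11): e=[10,6,112] → #
    (2,5)@(5, 11): e=[26,-10,112] → ·
    (1,6)@(3, 13): e=[14,34,80] → #
    (2,6)@(5, 13): e=[30,18,80] → #
    (3,6)@(7, 13): e=[46,2,80] → #
    (4,6)@(9, 13): e=[62,-14,80] → ·
    (0,7)@(1, 15): e=[2,78,48] → #
    (4,7)@(9, 15): e=[66,14,48] → #
    (5,7)@(11, 15): e=[82,-2,48] → ·
    (0,8)@(1, 17): e=[6,106,16] → #
    (5,8)@(11, 17): e=[86,26,16] → #
    (6,8)@(13, 17): e=[102,10,16] → #
  covered (16 px):
    · · · · · · · · ·
    · · · · · · · · ·
    · · · · · · · · ·
    · · · · · · · · ·
    · · · · · · · · ·
    · # · · · · · · ·
    · # # # · · · · ·
    # # # # # · · · ·
    # # # # # # # · ·
    · · · · · · · · ·
T2:
  2·area = 62
  edge (16, 4)→(17, 8): d=(1,4) right/bottom  bias=-1
  edge (17, 8)→(3, 14): d=(-14,6) right/bottom  bias=-1
  edge (3, 14)→(16, 4): d=(13,-10) top-left  bias=+0
    (7,2)@(15, 5): e=[5,54,3] → #
    (8,2)@(17, 5): e=[-3,42,23] → ·
    (6,3)@(13, 7): e=[15,38,9] → #
    (8,3)@(17, 7): e=[-1,14,49] → ·
    (5,4)@(11, 9): e=[25,22,15] → #
    (7,4)@(15, 9): e=[9,-2,55] → ·
    (3,5)@(7, 11): e=[43,18,1] → #
    (4,5)@(9, 11): e=[35,6,21] → #
    (5,5)@(11, 11): e=[27,-6,41] → ·
    (6,5)@(13, 11): e=[19,-18,61] → ·
    (2,6)@(5, 13): e=[53,2,7] → #
    (3,6)@(7, 13): e=[45,-10,27] → ·
  covered (8 px):
    · · · · · · · · ·
    · · · · · · · · ·
    · · · · · · · # ·
    · · · · · · # # ·
    · · · · · # # · ·
    · · · # # · · · ·
    · · # · · · · · ·
    · · · · · · · · ·
    · · · · · · · · ·
    · · · · · · · · ·

Final: [[1,5],[1,6],[2,6],[3,6],[0,7],[1,7],[2,7],[3,7],[4,7],[0,8],[1,8],[2,8],[3,8],[4,8],[5,8],[6,8]]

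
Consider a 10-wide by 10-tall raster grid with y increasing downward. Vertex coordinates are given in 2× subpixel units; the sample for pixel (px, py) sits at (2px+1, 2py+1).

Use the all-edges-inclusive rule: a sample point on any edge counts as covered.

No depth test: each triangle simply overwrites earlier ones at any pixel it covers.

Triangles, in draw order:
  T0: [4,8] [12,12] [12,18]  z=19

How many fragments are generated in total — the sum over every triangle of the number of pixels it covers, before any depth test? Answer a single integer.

T0:
  2·area = 48
  edge (4, 8)→(12, 12): d=(8,4) inclusive
  edge (12, 12)→(12, 18): d=(0,6) inclusive
  edge (12, 18)→(4, 8): d=(-8,-10) inclusive
    (2,4)@(5, 9): e=[4,42,2] → X
    (3,4)@(7, 9): e=[-4,30,22] → .
    (2,5)@(5, 11): e=[20,42,-14] → .
    (3,5)@(7, 11): e=[12,30,6] → X
    (4,5)@(9, 11): e=[4,18,26] → X
    (5,5)@(11, 11): e=[-4,6,46] → .
    (3,6)@(7, 13): e=[28,30,-10] → .
    (4,6)@(9, 13): e=[20,18,10] → X
    (5,6)@(11, 13): e=[12,6,30] → X
    (6,6)@(13, 13): e=[4,-6,50] → .
    (4,7)@(9, 15): e=[36,18,-6] → .
    (5,7)@(11, 15): e=[28,6,14] → X
  covered (6 px):
    . . . . . . . . . .
    . . . . . . . . . .
    . . . . . . . . . .
    . . . . . . . . . .
    . . X . . . . . . .
    . . . X X . . . . .
    . . . . X X . . . .
    . . . . . X . . . .
    . . . . . . . . . .
    . . . . . . . . . .

Answer: 6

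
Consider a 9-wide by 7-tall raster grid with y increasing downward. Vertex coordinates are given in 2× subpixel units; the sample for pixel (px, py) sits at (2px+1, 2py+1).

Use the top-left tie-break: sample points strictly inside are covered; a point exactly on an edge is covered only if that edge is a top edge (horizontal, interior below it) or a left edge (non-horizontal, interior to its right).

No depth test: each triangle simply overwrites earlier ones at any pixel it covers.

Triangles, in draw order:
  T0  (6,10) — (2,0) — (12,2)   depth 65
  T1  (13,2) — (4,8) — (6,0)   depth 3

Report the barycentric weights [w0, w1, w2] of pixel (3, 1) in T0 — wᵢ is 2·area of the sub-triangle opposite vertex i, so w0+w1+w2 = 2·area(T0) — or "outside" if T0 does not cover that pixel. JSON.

T0:
  2·area = 92
  edge (6, 10)→(2, 0): d=(-4,-10) top-left  bias=+0
  edge (2, 0)→(12, 2): d=(10,2) right/bottom  bias=-1
  edge (12, 2)→(6, 10): d=(-6,8) right/bottom  bias=-1
    (1,0)@(3, 1): e=[6,8,78] → #
    (2,0)@(5, 1): e=[26,4,62] → #
    (3,0)@(7, 1): e=[46,0,46] → ·  [on edge]
    (1,1)@(3, 3): e=[-2,28,66] → ·
    (2,1)@(5, 3): e=[18,24,50] → #
    (3,1)@(7, 3): e=[38,20,34] → #
    (4,1)@(9, 3): e=[58,16,18] → #
    (5,1)@(11, 3): e=[78,12,2] → #
    (6,1)@(13, 3): e=[98,8,-14] → ·
    (8,1)@(17, 3): e=[138,0,-46] → ·  [on edge]
    (2,2)@(5, 5): e=[10,44,38] → #
    (5,2)@(11, 5): e=[70,32,-10] → ·
  covered (11 px):
    · # # · · · · · ·
    · · # # # # · · ·
    · · # # # · · · ·
    · · # # · · · · ·
    · · · · · · · · ·
    · · · · · · · · ·
    · · · · · · · · ·
T1:
  2·area = 60
  edge (13, 2)→(4, 8): d=(-9,6) right/bottom  bias=-1
  edge (4, 8)→(6, 0): d=(2,-8) top-left  bias=+0
  edge (6, 0)→(13, 2): d=(7,2) right/bottom  bias=-1
    (3,0)@(7, 1): e=[45,10,5] → #
    (4,0)@(9, 1): e=[33,26,1] → #
    (5,0)@(11, 1): e=[21,42,-3] → ·
    (3,1)@(7, 3): e=[27,14,19] → #
    (5,1)@(11, 3): e=[3,46,11] → #
    (6,1)@(13, 3): e=[-9,62,7] → ·
    (2,2)@(5, 5): e=[21,2,37] → #
    (4,2)@(9, 5): e=[-3,34,29] → ·
    (5,2)@(11, 5): e=[-15,50,25] → ·
    (2,3)@(5, 7): e=[3,6,51] → #
    (3,3)@(7, 7): e=[-9,22,47] → ·
    (2,4)@(5, 9): e=[-15,10,65] → ·
  covered (8 px):
    · · · # # · · · ·
    · · · # # # · · ·
    · · # # · · · · ·
    · · # · · · · · ·
    · · · · · · · · ·
    · · · · · · · · ·
    · · · · · · · · ·

Answer: [20,34,38]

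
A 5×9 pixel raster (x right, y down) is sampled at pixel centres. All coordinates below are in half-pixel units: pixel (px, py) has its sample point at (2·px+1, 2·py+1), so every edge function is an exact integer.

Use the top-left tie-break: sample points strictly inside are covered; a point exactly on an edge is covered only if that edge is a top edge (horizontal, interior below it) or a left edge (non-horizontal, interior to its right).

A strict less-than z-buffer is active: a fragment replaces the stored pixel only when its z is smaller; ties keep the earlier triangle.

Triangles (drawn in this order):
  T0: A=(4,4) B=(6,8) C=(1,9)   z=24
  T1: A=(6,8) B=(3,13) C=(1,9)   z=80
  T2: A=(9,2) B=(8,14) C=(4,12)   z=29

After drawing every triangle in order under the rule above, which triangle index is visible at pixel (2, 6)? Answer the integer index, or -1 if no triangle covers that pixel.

T0:
  2·area = 22
  edge (4, 4)→(6, 8): d=(2,4) right/bottom  bias=-1
  edge (6, 8)→(1, 9): d=(-5,1) right/bottom  bias=-1
  edge (1, 9)→(4, 4): d=(3,-5) top-left  bias=+0
    (1,3)@(3, 7): e=[10,8,4] → X
    (2,3)@(5, 7): e=[2,6,14] → X
    (3,3)@(7, 7): e=[-6,4,24] → .
    (0,4)@(1, 9): e=[22,0,0] → .  [on edge]
    (1,4)@(3, 9): e=[14,-2,10] → .
    (2,4)@(5, 9): e=[6,-4,20] → .
  covered (2 px):
    . . . . .
    . . . . .
    . . . . .
    . X X . .
    . . . . .
    . . . . .
    . . . . .
    . . . . .
    . . . . .
T1:
  2·area = 22
  edge (6, 8)→(3, 13): d=(-3,5) right/bottom  bias=-1
  edge (3, 13)→(1, 9): d=(-2,-4) top-left  bias=+0
  edge (1, 9)→(6, 8): d=(5,-1) top-left  bias=+0
    (4,1)@(9, 3): e=[0,44,-22] → .  [on edge]
    (0,4)@(1, 9): e=[22,0,0] → X  [on edge]
    (1,4)@(3, 9): e=[12,8,2] → X
    (2,4)@(5, 9): e=[2,16,4] → X
    (3,4)@(7, 9): e=[-8,24,6] → .
    (0,5)@(1, 11): e=[16,-4,10] → .
    (1,5)@(3, 11): e=[6,4,12] → X
    (2,5)@(5, 11): e=[-4,12,14] → .
    (1,6)@(3, 13): e=[0,0,22] → .  [on edge]
    (2,8)@(5, 17): e=[-22,0,44] → .  [on edge]
  covered (4 px):
    . . . . .
    . . . . .
    . . . . .
    . . . . .
    X X X . .
    . X . . .
    . . . . .
    . . . . .
    . . . . .
T2:
  2·area = 50
  edge (9, 2)→(8, 14): d=(-1,12) right/bottom  bias=-1
  edge (8, 14)→(4, 12): d=(-4,-2) top-left  bias=+0
  edge (4, 12)→(9, 2): d=(5,-10) top-left  bias=+0
    (3,3)@(7, 7): e=[19,26,5] → X
    (4,3)@(9, 7): e=[-5,30,25] → .
    (3,4)@(7, 9): e=[17,18,15] → X
    (4,4)@(9, 9): e=[-7,22,35] → .
    (2,5)@(5, 11): e=[39,6,5] → X
    (4,5)@(9, 11): e=[-9,14,45] → .
    (2,6)@(5, 13): e=[37,-2,15] → .
    (3,6)@(7, 13): e=[13,2,35] → X
    (4,6)@(9, 13): e=[-11,6,55] → .
    (3,7)@(7, 15): e=[11,-6,45] → .
  covered (5 px):
    . . . . .
    . . . . .
    . . . . .
    . . . X .
    . . . X .
    . . X X .
    . . . X .
    . . . . .
    . . . . .

Z-buffer (winner per pixel, '.' = empty):
  . . . . .
  . . . . .
  . . . . .
  . 0 0 2 .
  1 1 1 2 .
  . 1 2 2 .
  . . . 2 .
  . . . . .
  . . . . .

Final: -1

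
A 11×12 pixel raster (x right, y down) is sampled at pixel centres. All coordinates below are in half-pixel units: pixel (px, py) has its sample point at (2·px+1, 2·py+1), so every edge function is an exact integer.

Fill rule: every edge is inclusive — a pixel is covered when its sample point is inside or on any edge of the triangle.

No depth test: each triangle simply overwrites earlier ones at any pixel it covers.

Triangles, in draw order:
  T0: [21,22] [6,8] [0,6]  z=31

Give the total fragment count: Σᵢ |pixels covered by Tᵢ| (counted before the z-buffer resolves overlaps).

T0:
  2·area = 54  (B↔C swapped to make it positive)
  edge (21, 22)→(0, 6): d=(-21,-16) inclusive
  edge (0, 6)→(6, 8): d=(6,2) inclusive
  edge (6, 8)→(21, 22): d=(15,14) inclusive
    (1,3)@(3, 7): e=[27,0,27] → X  [on edge]
    (2,3)@(5, 7): e=[59,-4,-1] → .
    (1,4)@(3, 9): e=[-15,12,57] → .
    (2,4)@(5, 9): e=[17,8,29] → X
    (3,4)@(7, 9): e=[49,4,1] → X
    (4,4)@(9, 9): e=[81,0,-27] → .  [on edge]
    (2,5)@(5, 11): e=[-25,20,59] → .
    (3,5)@(7, 11): e=[7,16,31] → X
    (4,5)@(9, 11): e=[39,12,3] → X
    (5,5)@(11, 11): e=[71,8,-25] → .
    (7,5)@(15, 11): e=[135,0,-81] → .  [on edge]
    (3,6)@(7, 13): e=[-35,28,61] → .
    (10,6)@(21, 13): e=[189,0,-135] → .  [on edge]
  covered (8 px):
    . . . . . . . . . . .
    . . . . . . . . . . .
    . . . . . . . . . . .
    . X . . . . . . . . .
    . . X X . . . . . . .
    . . . X X . . . . . .
    . . . . . X . . . . .
    . . . . . . X . . . .
    . . . . . . . X . . .
    . . . . . . . . . . .
    . . . . . . . . . . .
    . . . . . . . . . . .

Final: 8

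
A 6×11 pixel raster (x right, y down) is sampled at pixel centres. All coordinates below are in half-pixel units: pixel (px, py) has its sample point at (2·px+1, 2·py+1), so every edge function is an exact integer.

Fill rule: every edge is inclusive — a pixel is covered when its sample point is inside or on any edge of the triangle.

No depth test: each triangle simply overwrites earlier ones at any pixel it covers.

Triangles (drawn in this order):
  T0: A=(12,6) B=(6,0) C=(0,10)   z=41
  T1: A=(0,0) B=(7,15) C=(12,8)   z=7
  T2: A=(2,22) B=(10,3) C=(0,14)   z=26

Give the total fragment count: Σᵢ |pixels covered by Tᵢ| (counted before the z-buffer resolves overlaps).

T0:
  2·area = 96  (B↔C swapped to make it positive)
  edge (12, 6)→(0, 10): d=(-12,4) inclusive
  edge (0, 10)→(6, 0): d=(6,-10) inclusive
  edge (6, 0)→(12, 6): d=(6,6) inclusive
    (3,0)@(7, 1): e=[80,16,0] → █  [on edge]
    (4,0)@(9, 1): e=[72,36,-12] → ·
    (2,1)@(5, 3): e=[64,8,24] → █
    (4,1)@(9, 3): e=[48,48,0] → █  [on edge]
    (5,1)@(11, 3): e=[40,68,-12] → ·
    (1,2)@(3, 5): e=[48,0,48] → █  [on edge]
    (5,2)@(11, 5): e=[16,80,0] → █  [on edge]
    (1,3)@(3, 7): e=[24,12,60] → █
    (4,3)@(9, 7): e=[0,72,24] → █  [on edge]
    (5,3)@(11, 7): e=[-8,92,12] → ·
    (0,4)@(1, 9): e=[8,4,84] → █
    (1,4)@(3, 9): e=[0,24,72] → █  [on edge]
  covered (15 px):
    · · · █ · ·
    · · █ █ █ ·
    · █ █ █ █ █
    · █ █ █ █ ·
    █ █ · · · ·
    · · · · · ·
    · · · · · ·
    · · · · · ·
    · · · · · ·
    · · · · · ·
    · · · · · ·
T1:
  2·area = 124  (B↔C swapped to make it positive)
  edge (0, 0)→(12, 8): d=(12,8) inclusive
  edge (12, 8)→(7, 15): d=(-5,7) inclusive
  edge (7, 15)→(0, 0): d=(-7,-15) inclusive
    (0,0)@(1, 1): e=[4,112,8] → █
    (1,0)@(3, 1): e=[-12,98,38] → ·
    (0,1)@(1, 3): e=[28,102,-6] → ·
    (1,1)@(3, 3): e=[12,88,24] → █
    (2,1)@(5, 3): e=[-4,74,54] → ·
    (1,2)@(3, 5): e=[36,78,10] → █
    (2,2)@(5, 5): e=[20,64,40] → █
    (3,2)@(7, 5): e=[4,50,70] → █
    (4,2)@(9, 5): e=[-12,36,100] → ·
    (1,3)@(3, 7): e=[60,68,-4] → ·
    (2,3)@(5, 7): e=[44,54,26] → █
    (4,3)@(9, 7): e=[12,26,86] → █
    (3,7)@(7, 15): e=[124,0,0] → █  [on edge]
  covered (16 px):
    █ · · · · ·
    · █ · · · ·
    · █ █ █ · ·
    · · █ █ █ ·
    · · █ █ █ █
    · · · █ █ ·
    · · · █ · ·
    · · · █ · ·
    · · · · · ·
    · · · · · ·
    · · · · · ·
T2:
  2·area = 102  (B↔C swapped to make it positive)
  edge (2, 22)→(0, 14): d=(-2,-8) inclusive
  edge (0, 14)→(10, 3): d=(10,-11) inclusive
  edge (10, 3)→(2, 22): d=(-8,19) inclusive
    (4,2)@(9, 5): e=[90,9,3] → █
    (5,2)@(11, 5): e=[106,31,-35] → ·
    (3,3)@(7, 7): e=[70,7,25] → █
    (4,3)@(9, 7): e=[86,29,-13] → ·
    (2,4)@(5, 9): e=[50,5,47] → █
    (4,4)@(9, 9): e=[82,49,-29] → ·
    (1,5)@(3, 11): e=[30,3,69] → █
    (3,5)@(7, 11): e=[62,47,-7] → ·
    (0,6)@(1, 13): e=[10,1,91] → █
    (3,6)@(7, 13): e=[58,67,-23] → ·
    (0,7)@(1, 15): e=[6,21,75] → █
    (2,7)@(5, 15): e=[38,65,-1] → ·
  covered (14 px):
    · · · · · ·
    · · · · · ·
    · · · · █ ·
    · · · █ · ·
    · · █ █ · ·
    · █ █ · · ·
    █ █ █ · · ·
    █ █ · · · ·
    █ █ · · · ·
    · █ · · · ·
    · · · · · ·

Final: 45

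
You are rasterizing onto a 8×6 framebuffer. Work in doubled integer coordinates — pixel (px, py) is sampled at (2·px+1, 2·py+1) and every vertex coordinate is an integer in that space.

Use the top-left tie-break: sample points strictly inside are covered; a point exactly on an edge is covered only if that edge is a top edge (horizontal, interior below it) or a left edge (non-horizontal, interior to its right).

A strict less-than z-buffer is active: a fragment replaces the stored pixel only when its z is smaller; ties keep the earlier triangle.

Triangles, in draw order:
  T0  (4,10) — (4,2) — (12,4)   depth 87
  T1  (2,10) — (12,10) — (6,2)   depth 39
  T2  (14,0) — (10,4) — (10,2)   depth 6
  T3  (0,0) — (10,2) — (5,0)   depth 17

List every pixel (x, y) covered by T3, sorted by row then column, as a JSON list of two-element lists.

T0:
  2·area = 64
  edge (4, 10)→(4, 2): d=(0,-8) top-left  bias=+0
  edge (4, 2)→(12, 4): d=(8,2) right/bottom  bias=-1
  edge (12, 4)→(4, 10): d=(-8,6) right/bottom  bias=-1
    (2,1)@(5, 3): e=[8,6,50] → █
    (3,1)@(7, 3): e=[24,2,38] → █
    (4,1)@(9, 3): e=[40,-2,26] → ·
    (2,2)@(5, 5): e=[8,22,34] → █
    (4,2)@(9, 5): e=[40,14,10] → █
    (5,2)@(11, 5): e=[56,10,-2] → ·
    (2,3)@(5, 7): e=[8,38,18] → █
    (4,3)@(9, 7): e=[40,30,-6] → ·
    (2,4)@(5, 9): e=[8,54,2] → █
    (3,4)@(7, 9): e=[24,50,-10] → ·
    (2,5)@(5, 11): e=[8,70,-14] → ·
  covered (8 px):
    · · · · · · · ·
    · · █ █ · · · ·
    · · █ █ █ · · ·
    · · █ █ · · · ·
    · · █ · · · · ·
    · · · · · · · ·
T1:
  2·area = 80  (B↔C swapped to make it positive)
  edge (2, 10)→(6, 2): d=(4,-8) top-left  bias=+0
  edge (6, 2)→(12, 10): d=(6,8) right/bottom  bias=-1
  edge (12, 10)→(2, 10): d=(-10,0) right/bottom  bias=-1
    (2,2)@(5, 5): e=[4,26,50] → █
    (3,2)@(7, 5): e=[20,10,50] → █
    (4,2)@(9, 5): e=[36,-6,50] → ·
    (2,3)@(5, 7): e=[12,38,30] → █
    (4,3)@(9, 7): e=[44,6,30] → █
    (5,3)@(11, 7): e=[60,-10,30] → ·
    (1,4)@(3, 9): e=[4,66,10] → █
    (5,4)@(11, 9): e=[68,2,10] → █
    (6,4)@(13, 9): e=[84,-14,10] → ·
    (1,5)@(3, 11): e=[12,78,-10] → ·
    (2,5)@(5, 11): e=[28,62,-10] → ·
    (3,5)@(7, 11): e=[44,46,-10] → ·
  covered (10 px):
    · · · · · · · ·
    · · · · · · · ·
    · · █ █ · · · ·
    · · █ █ █ · · ·
    · █ █ █ █ █ · ·
    · · · · · · · ·
T2:
  2·area = 8
  edge (14, 0)→(10, 4): d=(-4,4) right/bottom  bias=-1
  edge (10, 4)→(10, 2): d=(0,-2) top-left  bias=+0
  edge (10, 2)→(14, 0): d=(4,-2) top-left  bias=+0
    (6,0)@(13, 1): e=[0,6,2] → ·  [on edge]
    (5,1)@(11, 3): e=[0,2,6] → ·  [on edge]
    (4,2)@(9, 5): e=[0,-2,10] → ·  [on edge]
    (3,3)@(7, 7): e=[0,-6,14] → ·  [on edge]
    (2,4)@(5, 9): e=[0,-10,18] → ·  [on edge]
    (1,5)@(3, 11): e=[0,-14,22] → ·  [on edge]
  covered (0 px):
    · · · · · · · ·
    · · · · · · · ·
    · · · · · · · ·
    · · · · · · · ·
    · · · · · · · ·
    · · · · · · · ·
T3:
  2·area = 10  (B↔C swapped to make it positive)
  edge (0, 0)→(5, 0): d=(5,0) top-left  bias=+0
  edge (5, 0)→(10, 2): d=(5,2) right/bottom  bias=-1
  edge (10, 2)→(0, 0): d=(-10,-2) top-left  bias=+0
    (2,0)@(5, 1): e=[5,5,0] → █  [on edge]
    (3,0)@(7, 1): e=[5,1,4] → █
    (4,0)@(9, 1): e=[5,-3,8] → ·
    (2,1)@(5, 3): e=[15,15,-20] → ·
    (3,1)@(7, 3): e=[15,11,-16] → ·
    (7,1)@(15, 3): e=[15,-5,0] → ·  [on edge]
  covered (2 px):
    · · █ █ · · · ·
    · · · · · · · ·
    · · · · · · · ·
    · · · · · · · ·
    · · · · · · · ·
    · · · · · · · ·

Result: [[2,0],[3,0]]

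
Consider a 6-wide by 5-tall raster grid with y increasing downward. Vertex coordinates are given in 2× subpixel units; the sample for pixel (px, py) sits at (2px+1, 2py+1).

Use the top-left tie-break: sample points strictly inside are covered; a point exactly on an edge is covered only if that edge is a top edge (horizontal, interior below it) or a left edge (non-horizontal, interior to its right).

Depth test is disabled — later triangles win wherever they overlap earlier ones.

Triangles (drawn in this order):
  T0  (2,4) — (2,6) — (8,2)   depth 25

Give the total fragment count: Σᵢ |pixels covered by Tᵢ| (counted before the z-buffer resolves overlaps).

T0:
  2·area = 12  (B↔C swapped to make it positive)
  edge (2, 4)→(8, 2): d=(6,-2) top-left  bias=+0
  edge (8, 2)→(2, 6): d=(-6,4) right/bottom  bias=-1
  edge (2, 6)→(2, 4): d=(0,-2) top-left  bias=+0
    (5,0)@(11, 1): e=[0,-6,18] → .  [on edge]
    (2,1)@(5, 3): e=[0,6,6] → X  [on edge]
    (3,1)@(7, 3): e=[4,-2,10] → .
    (1,2)@(3, 5): e=[8,2,2] → X
    (2,2)@(5, 5): e=[12,-6,6] → .
    (1,3)@(3, 7): e=[20,-10,2] → .
  covered (2 px):
    . . . . . .
    . . X . . .
    . X . . . .
    . . . . . .
    . . . . . .

Final: 2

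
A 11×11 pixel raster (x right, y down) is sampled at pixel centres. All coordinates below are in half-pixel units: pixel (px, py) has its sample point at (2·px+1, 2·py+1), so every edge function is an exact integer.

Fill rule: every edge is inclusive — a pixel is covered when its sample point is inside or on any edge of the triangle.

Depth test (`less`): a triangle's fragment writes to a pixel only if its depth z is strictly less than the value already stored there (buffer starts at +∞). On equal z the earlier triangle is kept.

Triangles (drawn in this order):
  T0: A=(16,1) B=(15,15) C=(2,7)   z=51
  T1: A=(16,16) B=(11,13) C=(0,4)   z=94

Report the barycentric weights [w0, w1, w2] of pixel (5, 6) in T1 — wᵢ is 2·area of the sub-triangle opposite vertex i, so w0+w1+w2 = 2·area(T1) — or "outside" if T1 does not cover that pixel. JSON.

T0:
  2·area = 190
  edge (16, 1)→(15, 15): d=(-1,14) inclusive
  edge (15, 15)→(2, 7): d=(-13,-8) inclusive
  edge (2, 7)→(16, 1): d=(14,-6) inclusive
    (6,1)@(13, 3): e=[40,140,10] → █
    (7,1)@(15, 3): e=[12,156,22] → █
    (8,1)@(17, 3): e=[-16,172,34] → ·
    (3,2)@(7, 5): e=[122,66,2] → █
    (4,2)@(9, 5): e=[94,82,14] → █
    (5,2)@(11, 5): e=[66,98,26] → █
    (8,2)@(17, 5): e=[-18,146,62] → ·
    (1,3)@(3, 7): e=[176,8,6] → █
    (2,3)@(5, 7): e=[148,24,18] → █
    (8,3)@(17, 7): e=[-20,120,90] → ·
    (1,4)@(3, 9): e=[174,-18,34] → ·
    (2,4)@(5, 9): e=[146,-2,46] → ·
    (7,7)@(15, 15): e=[0,0,190] → █  [on edge]
  covered (26 px):
    · · · · · · · · · · ·
    · · · · · · █ █ · · ·
    · · · █ █ █ █ █ · · ·
    · █ █ █ █ █ █ █ · · ·
    · · · █ █ █ █ █ · · ·
    · · · · █ █ █ █ · · ·
    · · · · · · █ █ · · ·
    · · · · · · · █ · · ·
    · · · · · · · · · · ·
    · · · · · · · · · · ·
    · · · · · · · · · · ·
T1:
  2·area = 12
  edge (16, 16)→(11, 13): d=(-5,-3) inclusive
  edge (11, 13)→(0, 4): d=(-11,-9) inclusive
  edge (0, 4)→(16, 16): d=(16,12) inclusive
    (0,3)@(1, 7): e=[0,-24,36] → ·  [on edge]
    (4,5)@(9, 11): e=[4,4,4] → █
    (5,5)@(11, 11): e=[10,22,-20] → ·
    (4,6)@(9, 13): e=[-6,-18,36] → ·
    (5,6)@(11, 13): e=[0,0,12] → █  [on edge]
    (6,6)@(13, 13): e=[6,18,-12] → ·
    (5,7)@(11, 15): e=[-10,-22,44] → ·
    (10,9)@(21, 19): e=[0,24,-12] → ·  [on edge]
  covered (2 px):
    · · · · · · · · · · ·
    · · · · · · · · · · ·
    · · · · · · · · · · ·
    · · · · · · · · · · ·
    · · · · · · · · · · ·
    · · · · █ · · · · · ·
    · · · · · █ · · · · ·
    · · · · · · · · · · ·
    · · · · · · · · · · ·
    · · · · · · · · · · ·
    · · · · · · · · · · ·

Answer: [0,12,0]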